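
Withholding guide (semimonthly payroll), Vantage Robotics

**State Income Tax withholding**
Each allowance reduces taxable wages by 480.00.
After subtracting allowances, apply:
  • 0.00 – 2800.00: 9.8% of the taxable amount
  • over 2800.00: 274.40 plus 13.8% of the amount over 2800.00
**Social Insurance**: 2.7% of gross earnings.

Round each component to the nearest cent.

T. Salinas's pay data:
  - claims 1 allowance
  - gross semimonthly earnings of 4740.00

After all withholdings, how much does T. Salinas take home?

4136.14

State Income Tax: taxable = 4740.00 − 1×480.00 = 4260.00
  274.40 + 13.8% × (4260.00 − 2800.00) = 274.40 + 13.8% × 1460.00 = 475.88
Social Insurance: 2.7% × 4740.00 = 127.98
Total withheld: 475.88 + 127.98 = 603.86
Net pay: 4740.00 − 603.86 = 4136.14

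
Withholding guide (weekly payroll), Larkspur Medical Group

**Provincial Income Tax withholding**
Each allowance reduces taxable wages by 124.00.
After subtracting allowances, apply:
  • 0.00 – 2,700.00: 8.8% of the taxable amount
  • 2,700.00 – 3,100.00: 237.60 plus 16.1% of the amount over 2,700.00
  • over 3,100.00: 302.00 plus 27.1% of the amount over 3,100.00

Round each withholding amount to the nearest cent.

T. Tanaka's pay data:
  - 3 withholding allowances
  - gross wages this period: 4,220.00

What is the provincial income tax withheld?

504.71

Provincial Income Tax: taxable = 4,220.00 − 3×124.00 = 3,848.00
  302.00 + 27.1% × (3,848.00 − 3,100.00) = 302.00 + 27.1% × 748.00 = 504.71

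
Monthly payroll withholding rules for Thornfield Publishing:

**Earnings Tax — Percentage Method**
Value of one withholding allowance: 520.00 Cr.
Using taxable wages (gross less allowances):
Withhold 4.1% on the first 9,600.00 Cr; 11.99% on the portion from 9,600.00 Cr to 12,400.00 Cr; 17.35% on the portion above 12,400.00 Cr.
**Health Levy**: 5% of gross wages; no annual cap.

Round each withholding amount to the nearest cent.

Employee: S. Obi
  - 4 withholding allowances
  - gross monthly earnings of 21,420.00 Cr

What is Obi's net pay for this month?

18,415.59 Cr

Earnings Tax: taxable = 21,420.00 Cr − 4×520.00 Cr = 19,340.00 Cr
  729.32 Cr + 17.35% × (19,340.00 Cr − 12,400.00 Cr) = 729.32 Cr + 17.35% × 6,940.00 Cr = 1,933.41 Cr
Health Levy: 5% × 21,420.00 Cr = 1,071.00 Cr
Total withheld: 1,933.41 Cr + 1,071.00 Cr = 3,004.41 Cr
Net pay: 21,420.00 Cr − 3,004.41 Cr = 18,415.59 Cr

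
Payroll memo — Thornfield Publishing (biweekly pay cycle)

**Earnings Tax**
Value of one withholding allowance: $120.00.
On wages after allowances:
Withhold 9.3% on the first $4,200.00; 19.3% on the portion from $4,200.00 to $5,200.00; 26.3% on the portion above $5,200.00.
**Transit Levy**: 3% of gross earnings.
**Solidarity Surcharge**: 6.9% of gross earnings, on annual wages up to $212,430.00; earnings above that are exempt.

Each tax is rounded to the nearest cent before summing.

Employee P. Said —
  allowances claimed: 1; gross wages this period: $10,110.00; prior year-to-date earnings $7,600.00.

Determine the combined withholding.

Earnings Tax: taxable = $10,110.00 − 1×$120.00 = $9,990.00
  $583.60 + 26.3% × ($9,990.00 − $5,200.00) = $583.60 + 26.3% × $4,790.00 = $1,843.37
Transit Levy: 3% × $10,110.00 = $303.30
Solidarity Surcharge: 6.9% × $10,110.00 = $697.59
Total: $1,843.37 + $303.30 + $697.59 = $2,844.26

$2,844.26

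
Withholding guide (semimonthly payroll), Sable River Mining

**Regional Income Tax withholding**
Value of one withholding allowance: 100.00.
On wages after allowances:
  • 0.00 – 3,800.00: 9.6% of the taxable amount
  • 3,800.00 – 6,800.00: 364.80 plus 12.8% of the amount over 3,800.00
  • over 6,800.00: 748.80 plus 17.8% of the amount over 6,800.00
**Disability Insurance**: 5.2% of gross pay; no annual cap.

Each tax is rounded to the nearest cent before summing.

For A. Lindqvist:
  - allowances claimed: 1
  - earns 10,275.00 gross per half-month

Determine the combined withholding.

1,883.85

Regional Income Tax: taxable = 10,275.00 − 1×100.00 = 10,175.00
  748.80 + 17.8% × (10,175.00 − 6,800.00) = 748.80 + 17.8% × 3,375.00 = 1,349.55
Disability Insurance: 5.2% × 10,275.00 = 534.30
Total: 1,349.55 + 534.30 = 1,883.85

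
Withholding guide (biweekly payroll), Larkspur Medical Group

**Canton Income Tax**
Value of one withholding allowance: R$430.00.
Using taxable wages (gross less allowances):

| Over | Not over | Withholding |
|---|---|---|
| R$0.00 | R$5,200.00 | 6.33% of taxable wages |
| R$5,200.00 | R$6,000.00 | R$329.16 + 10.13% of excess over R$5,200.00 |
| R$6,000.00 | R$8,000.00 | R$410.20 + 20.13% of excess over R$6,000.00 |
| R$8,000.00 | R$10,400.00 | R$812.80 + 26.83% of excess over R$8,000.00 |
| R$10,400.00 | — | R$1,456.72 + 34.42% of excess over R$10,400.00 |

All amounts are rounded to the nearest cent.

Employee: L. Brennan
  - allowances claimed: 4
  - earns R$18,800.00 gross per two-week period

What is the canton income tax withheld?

R$3,755.98

Canton Income Tax: taxable = R$18,800.00 − 4×R$430.00 = R$17,080.00
  R$1,456.72 + 34.42% × (R$17,080.00 − R$10,400.00) = R$1,456.72 + 34.42% × R$6,680.00 = R$3,755.98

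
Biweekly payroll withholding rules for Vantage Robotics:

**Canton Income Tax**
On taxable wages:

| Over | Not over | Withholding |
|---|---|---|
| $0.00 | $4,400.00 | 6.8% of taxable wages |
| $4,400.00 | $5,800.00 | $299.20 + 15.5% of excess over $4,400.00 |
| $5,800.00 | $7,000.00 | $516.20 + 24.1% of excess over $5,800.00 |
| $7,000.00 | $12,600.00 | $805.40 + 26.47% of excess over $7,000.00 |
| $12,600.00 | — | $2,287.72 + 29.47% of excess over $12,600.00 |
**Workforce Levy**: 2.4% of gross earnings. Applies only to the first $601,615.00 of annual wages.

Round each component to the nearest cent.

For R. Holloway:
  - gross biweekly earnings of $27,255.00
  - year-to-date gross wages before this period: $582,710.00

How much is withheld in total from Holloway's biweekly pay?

$7,060.27

Canton Income Tax: taxable = $27,255.00
  $2,287.72 + 29.47% × ($27,255.00 − $12,600.00) = $2,287.72 + 29.47% × $14,655.00 = $6,606.55
Workforce Levy: cap $601,615.00 − YTD $582,710.00 = $18,905.00 subject; 2.4% × $18,905.00 = $453.72
Total: $6,606.55 + $453.72 = $7,060.27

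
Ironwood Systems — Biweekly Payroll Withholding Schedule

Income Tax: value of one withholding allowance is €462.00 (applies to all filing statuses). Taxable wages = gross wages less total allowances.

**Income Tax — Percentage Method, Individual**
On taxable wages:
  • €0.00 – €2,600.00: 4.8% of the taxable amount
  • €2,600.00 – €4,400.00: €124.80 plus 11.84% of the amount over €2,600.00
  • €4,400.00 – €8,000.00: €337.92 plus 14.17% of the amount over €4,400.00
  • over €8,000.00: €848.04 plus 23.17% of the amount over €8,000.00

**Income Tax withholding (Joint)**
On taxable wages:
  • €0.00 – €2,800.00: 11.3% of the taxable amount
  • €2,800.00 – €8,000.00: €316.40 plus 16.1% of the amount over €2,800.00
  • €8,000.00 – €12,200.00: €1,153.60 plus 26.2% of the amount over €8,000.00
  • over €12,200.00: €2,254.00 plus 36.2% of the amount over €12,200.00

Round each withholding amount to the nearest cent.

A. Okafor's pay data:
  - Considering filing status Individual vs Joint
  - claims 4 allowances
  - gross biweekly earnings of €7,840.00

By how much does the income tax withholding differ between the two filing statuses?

Income Tax (Individual): taxable = €7,840.00 − 4×€462.00 = €5,992.00
  €337.92 + 14.17% × (€5,992.00 − €4,400.00) = €337.92 + 14.17% × €1,592.00 = €563.51
Income Tax (Joint): taxable = €7,840.00 − 4×€462.00 = €5,992.00
  €316.40 + 16.1% × (€5,992.00 − €2,800.00) = €316.40 + 16.1% × €3,192.00 = €830.31
Difference: |€563.51 − €830.31| = €266.80 (higher under Joint)

€266.80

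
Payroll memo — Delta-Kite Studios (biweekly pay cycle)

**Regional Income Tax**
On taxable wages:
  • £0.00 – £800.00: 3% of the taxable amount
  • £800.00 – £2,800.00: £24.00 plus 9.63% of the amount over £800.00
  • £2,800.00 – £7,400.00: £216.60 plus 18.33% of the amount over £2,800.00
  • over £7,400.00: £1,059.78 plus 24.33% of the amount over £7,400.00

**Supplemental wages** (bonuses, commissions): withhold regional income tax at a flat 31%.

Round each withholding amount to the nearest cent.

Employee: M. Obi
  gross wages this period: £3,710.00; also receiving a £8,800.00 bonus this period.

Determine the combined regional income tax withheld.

£3,111.40

Regional Income Tax: taxable = £3,710.00
  £216.60 + 18.33% × (£3,710.00 − £2,800.00) = £216.60 + 18.33% × £910.00 = £383.40
Supplemental (31% flat on bonus): 31% × £8,800.00 = £2,728.00
Total regional income tax: £383.40 + £2,728.00 = £3,111.40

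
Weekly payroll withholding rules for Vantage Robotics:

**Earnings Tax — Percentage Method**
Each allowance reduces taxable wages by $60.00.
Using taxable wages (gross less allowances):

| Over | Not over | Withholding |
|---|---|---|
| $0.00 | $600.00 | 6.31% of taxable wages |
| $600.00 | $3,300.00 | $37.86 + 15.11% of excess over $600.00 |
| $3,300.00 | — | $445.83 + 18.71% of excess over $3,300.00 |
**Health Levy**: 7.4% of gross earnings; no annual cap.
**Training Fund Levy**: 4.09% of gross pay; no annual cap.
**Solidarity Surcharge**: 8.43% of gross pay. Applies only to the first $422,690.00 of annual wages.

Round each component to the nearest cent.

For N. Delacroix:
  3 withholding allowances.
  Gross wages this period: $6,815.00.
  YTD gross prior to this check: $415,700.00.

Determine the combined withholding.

Earnings Tax: taxable = $6,815.00 − 3×$60.00 = $6,635.00
  $445.83 + 18.71% × ($6,635.00 − $3,300.00) = $445.83 + 18.71% × $3,335.00 = $1,069.81
Health Levy: 7.4% × $6,815.00 = $504.31
Training Fund Levy: 4.09% × $6,815.00 = $278.73
Solidarity Surcharge: 8.43% × $6,815.00 = $574.50
Total: $1,069.81 + $504.31 + $278.73 + $574.50 = $2,427.35

$2,427.35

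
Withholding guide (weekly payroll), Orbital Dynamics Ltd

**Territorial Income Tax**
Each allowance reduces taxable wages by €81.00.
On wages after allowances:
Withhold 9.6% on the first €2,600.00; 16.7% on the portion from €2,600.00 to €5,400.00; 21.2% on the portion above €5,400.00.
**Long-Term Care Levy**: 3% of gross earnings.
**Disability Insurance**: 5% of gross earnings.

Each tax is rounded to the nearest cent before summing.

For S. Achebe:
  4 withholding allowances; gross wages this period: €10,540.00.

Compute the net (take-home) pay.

Territorial Income Tax: taxable = €10,540.00 − 4×€81.00 = €10,216.00
  €717.20 + 21.2% × (€10,216.00 − €5,400.00) = €717.20 + 21.2% × €4,816.00 = €1,738.19
Long-Term Care Levy: 3% × €10,540.00 = €316.20
Disability Insurance: 5% × €10,540.00 = €527.00
Total withheld: €1,738.19 + €316.20 + €527.00 = €2,581.39
Net pay: €10,540.00 − €2,581.39 = €7,958.61

€7,958.61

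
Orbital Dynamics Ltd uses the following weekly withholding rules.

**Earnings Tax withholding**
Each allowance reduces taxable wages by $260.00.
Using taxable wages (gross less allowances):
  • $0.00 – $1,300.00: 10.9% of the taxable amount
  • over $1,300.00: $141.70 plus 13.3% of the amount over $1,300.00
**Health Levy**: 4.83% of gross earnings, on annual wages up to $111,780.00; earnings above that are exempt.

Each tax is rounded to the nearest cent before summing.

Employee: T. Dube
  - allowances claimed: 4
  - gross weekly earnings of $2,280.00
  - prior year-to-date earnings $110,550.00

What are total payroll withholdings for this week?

Earnings Tax: taxable = $2,280.00 − 4×$260.00 = $1,240.00
  10.9% × $1,240.00 = $135.16
Health Levy: cap $111,780.00 − YTD $110,550.00 = $1,230.00 subject; 4.83% × $1,230.00 = $59.41
Total: $135.16 + $59.41 = $194.57

$194.57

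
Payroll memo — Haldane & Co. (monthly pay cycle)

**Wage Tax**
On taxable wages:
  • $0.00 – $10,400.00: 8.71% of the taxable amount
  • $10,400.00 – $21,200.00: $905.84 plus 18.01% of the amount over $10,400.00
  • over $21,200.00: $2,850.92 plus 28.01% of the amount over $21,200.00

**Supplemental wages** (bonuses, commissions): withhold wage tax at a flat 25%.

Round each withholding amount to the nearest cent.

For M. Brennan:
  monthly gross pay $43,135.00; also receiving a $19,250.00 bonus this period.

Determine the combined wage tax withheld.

Wage Tax: taxable = $43,135.00
  $2,850.92 + 28.01% × ($43,135.00 − $21,200.00) = $2,850.92 + 28.01% × $21,935.00 = $8,994.91
Supplemental (25% flat on bonus): 25% × $19,250.00 = $4,812.50
Total wage tax: $8,994.91 + $4,812.50 = $13,807.41

$13,807.41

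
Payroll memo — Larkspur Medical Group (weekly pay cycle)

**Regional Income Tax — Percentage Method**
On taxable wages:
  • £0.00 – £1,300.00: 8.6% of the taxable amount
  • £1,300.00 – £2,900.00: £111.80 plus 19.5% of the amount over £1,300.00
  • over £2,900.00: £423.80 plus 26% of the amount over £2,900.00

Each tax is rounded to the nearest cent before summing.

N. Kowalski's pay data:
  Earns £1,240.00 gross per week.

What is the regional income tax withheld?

£106.64

Regional Income Tax: taxable = £1,240.00
  8.6% × £1,240.00 = £106.64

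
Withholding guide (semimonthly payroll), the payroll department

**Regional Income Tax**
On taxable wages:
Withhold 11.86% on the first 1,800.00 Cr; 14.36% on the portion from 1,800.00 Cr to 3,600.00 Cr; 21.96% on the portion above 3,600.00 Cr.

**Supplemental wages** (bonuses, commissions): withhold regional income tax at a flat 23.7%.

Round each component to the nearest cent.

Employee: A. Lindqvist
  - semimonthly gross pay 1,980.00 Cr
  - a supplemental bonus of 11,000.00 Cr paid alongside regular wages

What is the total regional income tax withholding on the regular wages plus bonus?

Regional Income Tax: taxable = 1,980.00 Cr
  213.48 Cr + 14.36% × (1,980.00 Cr − 1,800.00 Cr) = 213.48 Cr + 14.36% × 180.00 Cr = 239.33 Cr
Supplemental (23.7% flat on bonus): 23.7% × 11,000.00 Cr = 2,607.00 Cr
Total regional income tax: 239.33 Cr + 2,607.00 Cr = 2,846.33 Cr

2,846.33 Cr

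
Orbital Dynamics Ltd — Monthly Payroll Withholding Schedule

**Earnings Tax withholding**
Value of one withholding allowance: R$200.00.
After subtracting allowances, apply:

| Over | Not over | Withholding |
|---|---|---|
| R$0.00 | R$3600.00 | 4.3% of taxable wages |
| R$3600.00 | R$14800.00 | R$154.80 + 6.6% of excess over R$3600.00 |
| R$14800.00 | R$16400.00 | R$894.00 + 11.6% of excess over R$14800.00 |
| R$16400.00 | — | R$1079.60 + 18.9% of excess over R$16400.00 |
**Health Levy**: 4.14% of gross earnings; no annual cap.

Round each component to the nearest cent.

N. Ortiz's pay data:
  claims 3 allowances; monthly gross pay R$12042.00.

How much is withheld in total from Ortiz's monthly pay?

R$1170.91

Earnings Tax: taxable = R$12042.00 − 3×R$200.00 = R$11442.00
  R$154.80 + 6.6% × (R$11442.00 − R$3600.00) = R$154.80 + 6.6% × R$7842.00 = R$672.37
Health Levy: 4.14% × R$12042.00 = R$498.54
Total: R$672.37 + R$498.54 = R$1170.91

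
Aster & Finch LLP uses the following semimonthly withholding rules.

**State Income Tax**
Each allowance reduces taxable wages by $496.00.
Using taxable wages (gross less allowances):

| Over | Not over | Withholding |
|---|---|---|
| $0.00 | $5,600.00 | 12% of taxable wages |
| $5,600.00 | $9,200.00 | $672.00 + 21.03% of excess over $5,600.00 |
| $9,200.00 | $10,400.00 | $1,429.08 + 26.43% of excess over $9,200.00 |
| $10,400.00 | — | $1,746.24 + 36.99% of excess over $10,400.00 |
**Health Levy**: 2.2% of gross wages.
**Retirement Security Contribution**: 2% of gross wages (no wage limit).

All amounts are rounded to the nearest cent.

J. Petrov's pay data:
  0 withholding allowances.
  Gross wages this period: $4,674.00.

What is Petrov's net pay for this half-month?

$3,916.81

State Income Tax: taxable = $4,674.00
  12% × $4,674.00 = $560.88
Health Levy: 2.2% × $4,674.00 = $102.83
Retirement Security Contribution: 2% × $4,674.00 = $93.48
Total withheld: $560.88 + $102.83 + $93.48 = $757.19
Net pay: $4,674.00 − $757.19 = $3,916.81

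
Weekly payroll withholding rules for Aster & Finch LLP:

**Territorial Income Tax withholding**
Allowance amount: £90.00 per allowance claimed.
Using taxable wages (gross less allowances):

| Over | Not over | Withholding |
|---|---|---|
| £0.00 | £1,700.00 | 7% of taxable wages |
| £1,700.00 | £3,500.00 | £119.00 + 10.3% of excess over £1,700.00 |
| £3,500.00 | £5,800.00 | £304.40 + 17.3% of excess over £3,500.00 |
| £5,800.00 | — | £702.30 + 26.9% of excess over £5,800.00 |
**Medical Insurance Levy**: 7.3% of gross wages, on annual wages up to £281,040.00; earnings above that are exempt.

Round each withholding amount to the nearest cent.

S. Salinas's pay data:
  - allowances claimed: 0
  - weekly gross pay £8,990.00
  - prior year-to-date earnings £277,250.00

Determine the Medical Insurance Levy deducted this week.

£276.67

Medical Insurance Levy: cap £281,040.00 − YTD £277,250.00 = £3,790.00 subject; 7.3% × £3,790.00 = £276.67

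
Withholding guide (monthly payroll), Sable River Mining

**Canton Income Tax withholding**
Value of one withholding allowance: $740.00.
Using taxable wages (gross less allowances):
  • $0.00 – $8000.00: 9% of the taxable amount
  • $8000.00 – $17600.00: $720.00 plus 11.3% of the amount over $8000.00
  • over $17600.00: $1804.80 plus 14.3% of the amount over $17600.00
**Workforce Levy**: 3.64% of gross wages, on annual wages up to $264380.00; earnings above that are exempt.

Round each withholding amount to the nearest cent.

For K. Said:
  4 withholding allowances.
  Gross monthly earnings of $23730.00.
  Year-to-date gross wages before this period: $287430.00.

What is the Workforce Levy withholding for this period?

Workforce Levy: YTD $287430.00 ≥ cap $264380.00 → $0.00

$0.00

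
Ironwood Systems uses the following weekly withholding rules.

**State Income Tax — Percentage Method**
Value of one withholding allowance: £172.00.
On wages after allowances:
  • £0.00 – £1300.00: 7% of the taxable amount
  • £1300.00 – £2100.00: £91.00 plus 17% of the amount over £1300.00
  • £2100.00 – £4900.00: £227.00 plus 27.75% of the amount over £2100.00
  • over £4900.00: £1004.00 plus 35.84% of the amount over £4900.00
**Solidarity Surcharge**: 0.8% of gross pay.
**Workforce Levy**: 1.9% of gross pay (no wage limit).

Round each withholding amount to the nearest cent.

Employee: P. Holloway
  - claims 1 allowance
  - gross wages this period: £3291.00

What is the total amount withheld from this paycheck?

£598.63

State Income Tax: taxable = £3291.00 − 1×£172.00 = £3119.00
  £227.00 + 27.75% × (£3119.00 − £2100.00) = £227.00 + 27.75% × £1019.00 = £509.77
Solidarity Surcharge: 0.8% × £3291.00 = £26.33
Workforce Levy: 1.9% × £3291.00 = £62.53
Total: £509.77 + £26.33 + £62.53 = £598.63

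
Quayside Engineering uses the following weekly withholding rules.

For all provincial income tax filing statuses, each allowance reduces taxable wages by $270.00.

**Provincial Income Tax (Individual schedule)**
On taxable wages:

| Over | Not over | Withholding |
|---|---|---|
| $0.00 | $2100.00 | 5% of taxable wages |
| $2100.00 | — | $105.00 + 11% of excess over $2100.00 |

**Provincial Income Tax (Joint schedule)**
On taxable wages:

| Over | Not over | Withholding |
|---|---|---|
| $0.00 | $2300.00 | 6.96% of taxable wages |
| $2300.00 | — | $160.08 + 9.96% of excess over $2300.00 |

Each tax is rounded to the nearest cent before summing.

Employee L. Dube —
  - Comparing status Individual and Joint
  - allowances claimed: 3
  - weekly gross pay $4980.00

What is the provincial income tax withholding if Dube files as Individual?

Provincial Income Tax (Individual): taxable = $4980.00 − 3×$270.00 = $4170.00
  $105.00 + 11% × ($4170.00 − $2100.00) = $105.00 + 11% × $2070.00 = $332.70

$332.70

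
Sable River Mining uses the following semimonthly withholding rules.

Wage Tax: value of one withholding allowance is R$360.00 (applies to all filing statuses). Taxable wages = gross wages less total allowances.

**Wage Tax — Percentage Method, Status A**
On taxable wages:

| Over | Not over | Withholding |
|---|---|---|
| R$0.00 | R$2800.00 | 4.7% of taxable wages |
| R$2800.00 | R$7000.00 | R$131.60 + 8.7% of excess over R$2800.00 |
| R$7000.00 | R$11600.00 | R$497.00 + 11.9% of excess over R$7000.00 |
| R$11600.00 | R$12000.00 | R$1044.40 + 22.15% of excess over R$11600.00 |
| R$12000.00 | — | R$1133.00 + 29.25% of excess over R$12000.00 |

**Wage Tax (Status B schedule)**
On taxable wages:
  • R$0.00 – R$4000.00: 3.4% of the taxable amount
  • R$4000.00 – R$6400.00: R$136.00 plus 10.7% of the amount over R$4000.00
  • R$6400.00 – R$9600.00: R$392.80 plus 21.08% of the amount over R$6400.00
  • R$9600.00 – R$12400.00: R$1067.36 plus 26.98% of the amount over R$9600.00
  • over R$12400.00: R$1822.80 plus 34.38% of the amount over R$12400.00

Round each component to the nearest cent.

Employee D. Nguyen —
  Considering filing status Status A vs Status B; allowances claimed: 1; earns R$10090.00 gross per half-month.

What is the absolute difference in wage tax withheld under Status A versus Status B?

R$280.56

Wage Tax (Status A): taxable = R$10090.00 − 1×R$360.00 = R$9730.00
  R$497.00 + 11.9% × (R$9730.00 − R$7000.00) = R$497.00 + 11.9% × R$2730.00 = R$821.87
Wage Tax (Status B): taxable = R$10090.00 − 1×R$360.00 = R$9730.00
  R$1067.36 + 26.98% × (R$9730.00 − R$9600.00) = R$1067.36 + 26.98% × R$130.00 = R$1102.43
Difference: |R$821.87 − R$1102.43| = R$280.56 (higher under Status B)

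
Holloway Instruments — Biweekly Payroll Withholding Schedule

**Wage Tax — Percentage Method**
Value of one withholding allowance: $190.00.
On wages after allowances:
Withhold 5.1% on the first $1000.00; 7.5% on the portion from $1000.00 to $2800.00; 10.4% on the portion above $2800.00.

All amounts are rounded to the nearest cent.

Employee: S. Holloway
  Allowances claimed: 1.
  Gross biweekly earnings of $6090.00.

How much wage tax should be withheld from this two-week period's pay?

$508.40

Wage Tax: taxable = $6090.00 − 1×$190.00 = $5900.00
  $186.00 + 10.4% × ($5900.00 − $2800.00) = $186.00 + 10.4% × $3100.00 = $508.40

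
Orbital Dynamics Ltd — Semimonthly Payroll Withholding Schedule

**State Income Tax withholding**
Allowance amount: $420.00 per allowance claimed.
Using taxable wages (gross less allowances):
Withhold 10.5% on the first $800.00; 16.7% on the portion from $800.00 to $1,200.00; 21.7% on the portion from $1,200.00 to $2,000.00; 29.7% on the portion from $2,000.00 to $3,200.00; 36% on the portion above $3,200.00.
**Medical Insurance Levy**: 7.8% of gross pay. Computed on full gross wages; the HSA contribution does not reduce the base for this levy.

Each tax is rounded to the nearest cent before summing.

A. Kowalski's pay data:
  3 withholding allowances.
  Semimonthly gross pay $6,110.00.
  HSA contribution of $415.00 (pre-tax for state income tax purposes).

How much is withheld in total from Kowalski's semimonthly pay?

State Income Tax: taxable = $6,110.00 − $415.00 − 3×$420.00 = $4,435.00
  $680.80 + 36% × ($4,435.00 − $3,200.00) = $680.80 + 36% × $1,235.00 = $1,125.40
Medical Insurance Levy: 7.8% × $6,110.00 = $476.58
Total: $1,125.40 + $476.58 = $1,601.98

$1,601.98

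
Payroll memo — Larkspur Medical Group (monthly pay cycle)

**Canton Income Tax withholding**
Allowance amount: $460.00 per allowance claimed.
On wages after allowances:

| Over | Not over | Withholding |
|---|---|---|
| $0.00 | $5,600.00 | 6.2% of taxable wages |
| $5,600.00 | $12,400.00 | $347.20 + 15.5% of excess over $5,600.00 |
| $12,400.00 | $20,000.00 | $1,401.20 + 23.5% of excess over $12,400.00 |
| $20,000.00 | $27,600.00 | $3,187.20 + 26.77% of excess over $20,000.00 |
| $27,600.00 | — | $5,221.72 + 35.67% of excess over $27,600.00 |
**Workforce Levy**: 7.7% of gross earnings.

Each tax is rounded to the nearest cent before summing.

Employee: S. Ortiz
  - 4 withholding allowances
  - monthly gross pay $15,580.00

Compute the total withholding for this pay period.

$2,915.76

Canton Income Tax: taxable = $15,580.00 − 4×$460.00 = $13,740.00
  $1,401.20 + 23.5% × ($13,740.00 − $12,400.00) = $1,401.20 + 23.5% × $1,340.00 = $1,716.10
Workforce Levy: 7.7% × $15,580.00 = $1,199.66
Total: $1,716.10 + $1,199.66 = $2,915.76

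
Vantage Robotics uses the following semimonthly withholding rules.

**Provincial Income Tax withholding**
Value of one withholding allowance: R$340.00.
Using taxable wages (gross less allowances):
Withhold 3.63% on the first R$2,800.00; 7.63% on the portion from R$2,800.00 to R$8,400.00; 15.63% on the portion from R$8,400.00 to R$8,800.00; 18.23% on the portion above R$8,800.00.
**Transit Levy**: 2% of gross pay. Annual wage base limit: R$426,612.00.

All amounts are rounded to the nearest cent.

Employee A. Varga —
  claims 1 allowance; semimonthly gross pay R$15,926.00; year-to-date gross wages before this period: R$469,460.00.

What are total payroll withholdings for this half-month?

R$1,828.53

Provincial Income Tax: taxable = R$15,926.00 − 1×R$340.00 = R$15,586.00
  R$591.44 + 18.23% × (R$15,586.00 − R$8,800.00) = R$591.44 + 18.23% × R$6,786.00 = R$1,828.53
Transit Levy: YTD R$469,460.00 ≥ cap R$426,612.00 → R$0.00
Total: R$1,828.53 + R$0.00 = R$1,828.53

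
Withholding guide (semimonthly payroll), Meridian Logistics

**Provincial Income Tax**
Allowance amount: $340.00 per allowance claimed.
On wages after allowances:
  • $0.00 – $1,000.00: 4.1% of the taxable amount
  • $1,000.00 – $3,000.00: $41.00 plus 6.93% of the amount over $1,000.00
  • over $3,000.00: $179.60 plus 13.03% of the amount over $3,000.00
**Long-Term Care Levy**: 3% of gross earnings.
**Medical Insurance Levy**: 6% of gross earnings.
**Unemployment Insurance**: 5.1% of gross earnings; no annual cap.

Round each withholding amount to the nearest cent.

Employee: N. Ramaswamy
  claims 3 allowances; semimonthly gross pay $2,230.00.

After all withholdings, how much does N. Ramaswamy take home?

Provincial Income Tax: taxable = $2,230.00 − 3×$340.00 = $1,210.00
  $41.00 + 6.93% × ($1,210.00 − $1,000.00) = $41.00 + 6.93% × $210.00 = $55.55
Long-Term Care Levy: 3% × $2,230.00 = $66.90
Medical Insurance Levy: 6% × $2,230.00 = $133.80
Unemployment Insurance: 5.1% × $2,230.00 = $113.73
Total withheld: $55.55 + $66.90 + $133.80 + $113.73 = $369.98
Net pay: $2,230.00 − $369.98 = $1,860.02

$1,860.02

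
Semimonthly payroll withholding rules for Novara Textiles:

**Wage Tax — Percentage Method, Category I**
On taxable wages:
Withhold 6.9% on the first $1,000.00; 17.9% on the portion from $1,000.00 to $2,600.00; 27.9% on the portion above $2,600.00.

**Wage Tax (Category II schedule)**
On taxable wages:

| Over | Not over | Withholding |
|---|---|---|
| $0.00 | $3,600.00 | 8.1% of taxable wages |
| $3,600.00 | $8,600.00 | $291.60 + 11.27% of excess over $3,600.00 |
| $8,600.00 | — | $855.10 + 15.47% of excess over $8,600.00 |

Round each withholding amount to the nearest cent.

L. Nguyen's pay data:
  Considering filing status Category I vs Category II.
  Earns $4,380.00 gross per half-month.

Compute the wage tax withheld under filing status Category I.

$852.02

Wage Tax (Category I): taxable = $4,380.00
  $355.40 + 27.9% × ($4,380.00 − $2,600.00) = $355.40 + 27.9% × $1,780.00 = $852.02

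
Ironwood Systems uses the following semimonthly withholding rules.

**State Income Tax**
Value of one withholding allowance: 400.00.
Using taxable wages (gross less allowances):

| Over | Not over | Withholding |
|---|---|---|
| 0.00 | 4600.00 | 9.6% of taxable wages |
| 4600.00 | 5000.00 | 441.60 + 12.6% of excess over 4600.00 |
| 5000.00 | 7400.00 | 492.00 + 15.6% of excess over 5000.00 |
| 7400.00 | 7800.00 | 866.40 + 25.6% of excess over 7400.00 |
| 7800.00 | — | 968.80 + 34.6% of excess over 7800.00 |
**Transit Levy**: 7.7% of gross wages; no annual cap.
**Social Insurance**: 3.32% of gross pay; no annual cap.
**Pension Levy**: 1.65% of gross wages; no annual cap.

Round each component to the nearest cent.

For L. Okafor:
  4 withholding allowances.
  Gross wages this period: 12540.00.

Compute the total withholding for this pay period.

State Income Tax: taxable = 12540.00 − 4×400.00 = 10940.00
  968.80 + 34.6% × (10940.00 − 7800.00) = 968.80 + 34.6% × 3140.00 = 2055.24
Transit Levy: 7.7% × 12540.00 = 965.58
Social Insurance: 3.32% × 12540.00 = 416.33
Pension Levy: 1.65% × 12540.00 = 206.91
Total: 2055.24 + 965.58 + 416.33 + 206.91 = 3644.06

3644.06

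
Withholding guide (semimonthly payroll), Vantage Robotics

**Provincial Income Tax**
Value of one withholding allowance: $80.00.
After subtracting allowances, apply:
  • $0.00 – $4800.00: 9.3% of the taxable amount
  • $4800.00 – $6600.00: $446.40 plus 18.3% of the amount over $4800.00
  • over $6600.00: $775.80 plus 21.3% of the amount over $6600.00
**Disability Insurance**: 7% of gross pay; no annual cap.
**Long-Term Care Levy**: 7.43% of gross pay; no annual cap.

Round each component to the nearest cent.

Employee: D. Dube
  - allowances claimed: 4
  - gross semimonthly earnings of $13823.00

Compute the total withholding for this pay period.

$4240.80

Provincial Income Tax: taxable = $13823.00 − 4×$80.00 = $13503.00
  $775.80 + 21.3% × ($13503.00 − $6600.00) = $775.80 + 21.3% × $6903.00 = $2246.14
Disability Insurance: 7% × $13823.00 = $967.61
Long-Term Care Levy: 7.43% × $13823.00 = $1027.05
Total: $2246.14 + $967.61 + $1027.05 = $4240.80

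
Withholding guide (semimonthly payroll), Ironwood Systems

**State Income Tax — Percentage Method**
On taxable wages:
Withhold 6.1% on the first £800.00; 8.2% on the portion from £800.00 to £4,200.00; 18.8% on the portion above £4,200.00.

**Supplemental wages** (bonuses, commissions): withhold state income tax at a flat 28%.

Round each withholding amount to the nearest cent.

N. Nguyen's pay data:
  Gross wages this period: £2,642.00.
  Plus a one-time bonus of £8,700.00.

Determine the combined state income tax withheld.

State Income Tax: taxable = £2,642.00
  £48.80 + 8.2% × (£2,642.00 − £800.00) = £48.80 + 8.2% × £1,842.00 = £199.84
Supplemental (28% flat on bonus): 28% × £8,700.00 = £2,436.00
Total state income tax: £199.84 + £2,436.00 = £2,635.84

£2,635.84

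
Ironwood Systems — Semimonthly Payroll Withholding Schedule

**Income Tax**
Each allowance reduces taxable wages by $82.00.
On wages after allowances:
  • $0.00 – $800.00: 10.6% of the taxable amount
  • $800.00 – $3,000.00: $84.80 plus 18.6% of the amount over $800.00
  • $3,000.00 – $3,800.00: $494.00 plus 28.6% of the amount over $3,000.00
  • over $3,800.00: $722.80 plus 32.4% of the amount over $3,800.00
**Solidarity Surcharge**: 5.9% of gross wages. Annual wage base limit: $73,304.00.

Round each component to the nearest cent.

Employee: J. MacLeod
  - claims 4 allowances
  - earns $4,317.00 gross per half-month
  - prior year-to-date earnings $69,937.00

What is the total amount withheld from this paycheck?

$982.69

Income Tax: taxable = $4,317.00 − 4×$82.00 = $3,989.00
  $722.80 + 32.4% × ($3,989.00 − $3,800.00) = $722.80 + 32.4% × $189.00 = $784.04
Solidarity Surcharge: cap $73,304.00 − YTD $69,937.00 = $3,367.00 subject; 5.9% × $3,367.00 = $198.65
Total: $784.04 + $198.65 = $982.69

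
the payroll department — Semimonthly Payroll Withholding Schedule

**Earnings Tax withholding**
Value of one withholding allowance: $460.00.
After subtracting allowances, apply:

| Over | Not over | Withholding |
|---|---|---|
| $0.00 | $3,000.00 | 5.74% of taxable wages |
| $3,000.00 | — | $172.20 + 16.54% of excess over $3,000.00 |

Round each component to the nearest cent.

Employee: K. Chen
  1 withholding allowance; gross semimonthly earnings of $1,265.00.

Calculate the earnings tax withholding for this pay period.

Earnings Tax: taxable = $1,265.00 − 1×$460.00 = $805.00
  5.74% × $805.00 = $46.21

$46.21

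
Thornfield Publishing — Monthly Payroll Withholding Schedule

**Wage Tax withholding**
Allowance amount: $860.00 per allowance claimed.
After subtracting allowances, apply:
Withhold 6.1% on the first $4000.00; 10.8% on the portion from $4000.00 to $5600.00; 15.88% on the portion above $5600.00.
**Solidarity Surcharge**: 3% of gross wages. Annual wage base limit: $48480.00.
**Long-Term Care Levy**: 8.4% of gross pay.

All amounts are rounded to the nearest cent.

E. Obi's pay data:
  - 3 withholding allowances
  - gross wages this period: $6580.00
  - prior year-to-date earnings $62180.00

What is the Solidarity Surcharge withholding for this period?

$0.00

Solidarity Surcharge: YTD $62180.00 ≥ cap $48480.00 → $0.00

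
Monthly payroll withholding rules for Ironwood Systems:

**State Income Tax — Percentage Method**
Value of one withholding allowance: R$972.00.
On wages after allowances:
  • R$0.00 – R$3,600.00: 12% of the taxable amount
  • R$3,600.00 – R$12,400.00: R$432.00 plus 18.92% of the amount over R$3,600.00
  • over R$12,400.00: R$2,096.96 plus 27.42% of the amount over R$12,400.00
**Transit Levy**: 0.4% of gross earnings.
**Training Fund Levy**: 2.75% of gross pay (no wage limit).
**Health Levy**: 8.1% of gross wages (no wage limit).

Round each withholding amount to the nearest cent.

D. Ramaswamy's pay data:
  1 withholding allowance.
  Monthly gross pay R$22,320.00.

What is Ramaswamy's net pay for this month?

R$15,258.50

State Income Tax: taxable = R$22,320.00 − 1×R$972.00 = R$21,348.00
  R$2,096.96 + 27.42% × (R$21,348.00 − R$12,400.00) = R$2,096.96 + 27.42% × R$8,948.00 = R$4,550.50
Transit Levy: 0.4% × R$22,320.00 = R$89.28
Training Fund Levy: 2.75% × R$22,320.00 = R$613.80
Health Levy: 8.1% × R$22,320.00 = R$1,807.92
Total withheld: R$4,550.50 + R$89.28 + R$613.80 + R$1,807.92 = R$7,061.50
Net pay: R$22,320.00 − R$7,061.50 = R$15,258.50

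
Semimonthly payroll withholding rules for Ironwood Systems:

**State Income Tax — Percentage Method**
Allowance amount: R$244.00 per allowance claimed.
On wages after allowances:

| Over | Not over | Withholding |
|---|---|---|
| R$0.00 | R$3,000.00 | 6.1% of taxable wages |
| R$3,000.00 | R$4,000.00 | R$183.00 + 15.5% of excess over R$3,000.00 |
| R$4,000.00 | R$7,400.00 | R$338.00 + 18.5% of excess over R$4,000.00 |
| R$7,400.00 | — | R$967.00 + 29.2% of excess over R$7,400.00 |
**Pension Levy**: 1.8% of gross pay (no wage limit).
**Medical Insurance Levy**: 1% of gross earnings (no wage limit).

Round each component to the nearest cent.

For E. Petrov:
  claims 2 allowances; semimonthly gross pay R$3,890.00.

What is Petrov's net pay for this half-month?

State Income Tax: taxable = R$3,890.00 − 2×R$244.00 = R$3,402.00
  R$183.00 + 15.5% × (R$3,402.00 − R$3,000.00) = R$183.00 + 15.5% × R$402.00 = R$245.31
Pension Levy: 1.8% × R$3,890.00 = R$70.02
Medical Insurance Levy: 1% × R$3,890.00 = R$38.90
Total withheld: R$245.31 + R$70.02 + R$38.90 = R$354.23
Net pay: R$3,890.00 − R$354.23 = R$3,535.77

R$3,535.77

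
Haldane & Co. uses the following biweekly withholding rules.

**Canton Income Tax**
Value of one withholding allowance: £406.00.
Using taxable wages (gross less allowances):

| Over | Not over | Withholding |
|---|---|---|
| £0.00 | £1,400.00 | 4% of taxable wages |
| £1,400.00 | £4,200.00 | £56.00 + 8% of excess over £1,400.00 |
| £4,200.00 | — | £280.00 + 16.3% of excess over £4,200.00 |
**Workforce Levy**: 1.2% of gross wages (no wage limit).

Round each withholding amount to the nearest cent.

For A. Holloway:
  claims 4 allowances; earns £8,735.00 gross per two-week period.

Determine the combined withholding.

Canton Income Tax: taxable = £8,735.00 − 4×£406.00 = £7,111.00
  £280.00 + 16.3% × (£7,111.00 − £4,200.00) = £280.00 + 16.3% × £2,911.00 = £754.49
Workforce Levy: 1.2% × £8,735.00 = £104.82
Total: £754.49 + £104.82 = £859.31

£859.31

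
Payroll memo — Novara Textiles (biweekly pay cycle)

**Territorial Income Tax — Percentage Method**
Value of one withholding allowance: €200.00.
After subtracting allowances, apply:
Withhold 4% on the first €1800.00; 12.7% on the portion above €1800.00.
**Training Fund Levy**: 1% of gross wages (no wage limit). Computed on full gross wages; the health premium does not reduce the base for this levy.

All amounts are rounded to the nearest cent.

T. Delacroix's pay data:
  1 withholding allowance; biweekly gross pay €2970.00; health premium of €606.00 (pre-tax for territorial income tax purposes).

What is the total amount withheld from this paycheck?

Territorial Income Tax: taxable = €2970.00 − €606.00 − 1×€200.00 = €2164.00
  €72.00 + 12.7% × (€2164.00 − €1800.00) = €72.00 + 12.7% × €364.00 = €118.23
Training Fund Levy: 1% × €2970.00 = €29.70
Total: €118.23 + €29.70 = €147.93

€147.93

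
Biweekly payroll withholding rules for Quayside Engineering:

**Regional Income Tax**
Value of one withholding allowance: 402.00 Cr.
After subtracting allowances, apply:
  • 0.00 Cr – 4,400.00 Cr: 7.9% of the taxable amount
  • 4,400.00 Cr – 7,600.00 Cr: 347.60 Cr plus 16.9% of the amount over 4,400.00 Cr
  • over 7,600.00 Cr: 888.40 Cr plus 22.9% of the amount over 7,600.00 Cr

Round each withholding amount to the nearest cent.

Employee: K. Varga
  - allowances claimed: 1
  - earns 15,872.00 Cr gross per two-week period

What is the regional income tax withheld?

Regional Income Tax: taxable = 15,872.00 Cr − 1×402.00 Cr = 15,470.00 Cr
  888.40 Cr + 22.9% × (15,470.00 Cr − 7,600.00 Cr) = 888.40 Cr + 22.9% × 7,870.00 Cr = 2,690.63 Cr

2,690.63 Cr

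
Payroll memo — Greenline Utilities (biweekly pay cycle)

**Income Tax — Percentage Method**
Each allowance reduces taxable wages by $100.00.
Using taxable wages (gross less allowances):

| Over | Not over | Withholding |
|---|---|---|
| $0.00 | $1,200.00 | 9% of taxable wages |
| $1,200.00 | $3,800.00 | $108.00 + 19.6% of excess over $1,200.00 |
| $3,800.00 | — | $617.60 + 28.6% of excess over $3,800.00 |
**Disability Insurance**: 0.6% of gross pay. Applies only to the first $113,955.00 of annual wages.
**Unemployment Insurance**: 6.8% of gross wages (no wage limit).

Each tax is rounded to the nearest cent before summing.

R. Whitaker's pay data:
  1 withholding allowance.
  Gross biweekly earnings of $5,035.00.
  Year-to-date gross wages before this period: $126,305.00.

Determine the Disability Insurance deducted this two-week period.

Disability Insurance: YTD $126,305.00 ≥ cap $113,955.00 → $0.00

$0.00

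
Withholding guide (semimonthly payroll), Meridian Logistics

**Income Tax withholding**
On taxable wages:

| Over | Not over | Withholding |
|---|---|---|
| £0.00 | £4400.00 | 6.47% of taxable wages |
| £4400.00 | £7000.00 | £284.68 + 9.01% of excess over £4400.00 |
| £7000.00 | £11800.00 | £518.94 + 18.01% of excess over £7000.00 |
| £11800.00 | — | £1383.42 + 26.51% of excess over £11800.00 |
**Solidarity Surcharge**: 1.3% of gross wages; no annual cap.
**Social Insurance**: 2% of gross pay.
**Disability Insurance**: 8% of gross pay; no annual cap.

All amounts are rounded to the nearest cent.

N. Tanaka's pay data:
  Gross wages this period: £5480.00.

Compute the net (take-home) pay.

Income Tax: taxable = £5480.00
  £284.68 + 9.01% × (£5480.00 − £4400.00) = £284.68 + 9.01% × £1080.00 = £381.99
Solidarity Surcharge: 1.3% × £5480.00 = £71.24
Social Insurance: 2% × £5480.00 = £109.60
Disability Insurance: 8% × £5480.00 = £438.40
Total withheld: £381.99 + £71.24 + £109.60 + £438.40 = £1001.23
Net pay: £5480.00 − £1001.23 = £4478.77

£4478.77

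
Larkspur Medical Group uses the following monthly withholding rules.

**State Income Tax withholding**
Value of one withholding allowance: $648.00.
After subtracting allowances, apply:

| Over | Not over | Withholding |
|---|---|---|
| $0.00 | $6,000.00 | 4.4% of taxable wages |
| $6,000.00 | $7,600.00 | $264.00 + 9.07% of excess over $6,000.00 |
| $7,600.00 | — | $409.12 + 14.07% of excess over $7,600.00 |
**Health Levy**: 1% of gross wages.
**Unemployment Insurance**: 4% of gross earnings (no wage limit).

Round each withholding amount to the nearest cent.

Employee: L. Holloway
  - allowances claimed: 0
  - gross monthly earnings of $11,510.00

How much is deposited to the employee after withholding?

$9,975.24

State Income Tax: taxable = $11,510.00
  $409.12 + 14.07% × ($11,510.00 − $7,600.00) = $409.12 + 14.07% × $3,910.00 = $959.26
Health Levy: 1% × $11,510.00 = $115.10
Unemployment Insurance: 4% × $11,510.00 = $460.40
Total withheld: $959.26 + $115.10 + $460.40 = $1,534.76
Net pay: $11,510.00 − $1,534.76 = $9,975.24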